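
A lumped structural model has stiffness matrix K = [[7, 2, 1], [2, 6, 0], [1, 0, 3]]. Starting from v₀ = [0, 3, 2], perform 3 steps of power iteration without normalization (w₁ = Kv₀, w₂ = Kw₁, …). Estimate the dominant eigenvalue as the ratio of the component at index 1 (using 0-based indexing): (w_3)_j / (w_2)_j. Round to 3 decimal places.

w1 = Kv₀ = (8, 18, 6)
w2 = Kw1 = (98, 124, 26)
w3 = Kw2 = (960, 940, 176)
Ratio at component: 940 / 124 = 7.581

λ ≈ 7.581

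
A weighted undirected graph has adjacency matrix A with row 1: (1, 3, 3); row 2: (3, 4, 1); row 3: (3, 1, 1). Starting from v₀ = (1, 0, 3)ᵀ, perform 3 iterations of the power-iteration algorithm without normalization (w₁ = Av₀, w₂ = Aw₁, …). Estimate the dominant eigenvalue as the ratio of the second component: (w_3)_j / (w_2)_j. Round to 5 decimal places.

λ ≈ 7.00000

w1 = Av₀ = (1·1 + 3·0 + 3·3; 3·1 + 4·0 + 1·3; 3·1 + 1·0 + 1·3) = (10, 6, 6)
w2 = Aw1 = (1·10 + 3·6 + 3·6; 3·10 + 4·6 + 1·6; 3·10 + 1·6 + 1·6) = (46, 60, 42)
w3 = Aw2 = (352, 420, 240)
Ratio at component: 420 / 60 = 7.00000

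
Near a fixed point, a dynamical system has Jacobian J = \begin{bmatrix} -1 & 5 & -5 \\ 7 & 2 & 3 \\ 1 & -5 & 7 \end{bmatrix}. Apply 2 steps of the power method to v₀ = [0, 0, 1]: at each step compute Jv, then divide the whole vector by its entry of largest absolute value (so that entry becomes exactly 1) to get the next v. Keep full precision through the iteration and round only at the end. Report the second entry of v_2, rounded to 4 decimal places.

Jv0 = (-5.00000, 3.00000, 7.00000); divide by 7.00000 → v1 = (-0.71429, 0.42857, 1.00000)
Jv1 = (-2.14286, -1.14286, 4.14286); divide by 4.14286 → v2 = (-0.51724, -0.27586, 1.00000)
Requested entry of v2: -8/29 = -0.2759

-0.2759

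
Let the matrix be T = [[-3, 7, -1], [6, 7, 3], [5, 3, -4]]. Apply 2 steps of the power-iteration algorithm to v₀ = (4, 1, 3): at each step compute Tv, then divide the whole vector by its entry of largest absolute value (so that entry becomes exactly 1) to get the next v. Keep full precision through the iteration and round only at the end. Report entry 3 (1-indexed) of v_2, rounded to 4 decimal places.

Tv0 = (-8.00000, 40.00000, 11.00000); divide by 40.00000 → v1 = (-0.20000, 1.00000, 0.27500)
Tv1 = (7.32500, 6.62500, 0.90000); divide by 7.32500 → v2 = (1.00000, 0.90444, 0.12287)
Requested entry of v2: 36/293 = 0.1229

0.1229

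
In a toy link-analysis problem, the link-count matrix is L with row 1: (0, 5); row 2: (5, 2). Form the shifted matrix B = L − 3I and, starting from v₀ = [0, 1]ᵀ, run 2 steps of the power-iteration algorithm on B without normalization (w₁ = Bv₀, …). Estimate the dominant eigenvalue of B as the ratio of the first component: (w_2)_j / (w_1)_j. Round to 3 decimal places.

B = L − 3I has rows (-3, 5); (5, -1)
w1 = Bv₀ = ((-3)·0 + 5·1; 5·0 + (-1)·1) = (5, -1)
w2 = Bw1 = ((-3)·5 + 5·(-1); 5·5 + (-1)·(-1)) = (-20, 26)
Ratio: -20/5 = -4.000

-4.000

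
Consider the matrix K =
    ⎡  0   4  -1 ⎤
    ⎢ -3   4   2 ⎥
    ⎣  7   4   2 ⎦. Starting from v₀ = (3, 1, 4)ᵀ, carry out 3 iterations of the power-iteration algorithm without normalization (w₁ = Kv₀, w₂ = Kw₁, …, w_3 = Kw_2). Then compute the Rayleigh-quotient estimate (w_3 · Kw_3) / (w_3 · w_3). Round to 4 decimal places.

w1 = Kv₀ = (0, 3, 33)
w2 = Kw1 = (-21, 78, 78)
w3 = Kw2 = (234, 531, 321)
Kw3 = (1803, 2064, 4404)
w3·Kw3 = 234·1803 + 531·2064 + 321·4404 = 2931570; w3·w3 = 234·234 + 531·531 + 321·321 = 439758
λ ≈ 2931570/439758 = 6.6663

λ ≈ 6.6663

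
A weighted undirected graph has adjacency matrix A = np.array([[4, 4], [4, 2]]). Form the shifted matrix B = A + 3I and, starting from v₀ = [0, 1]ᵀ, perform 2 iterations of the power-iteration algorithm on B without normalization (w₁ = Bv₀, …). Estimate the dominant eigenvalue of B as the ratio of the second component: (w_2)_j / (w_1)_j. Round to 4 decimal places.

8.2000

B = A + 3I has rows (7, 4); (4, 5)
w1 = Bv₀ = (4, 5)
w2 = Bw1 = (48, 41)
Ratio: 41/5 = 8.2000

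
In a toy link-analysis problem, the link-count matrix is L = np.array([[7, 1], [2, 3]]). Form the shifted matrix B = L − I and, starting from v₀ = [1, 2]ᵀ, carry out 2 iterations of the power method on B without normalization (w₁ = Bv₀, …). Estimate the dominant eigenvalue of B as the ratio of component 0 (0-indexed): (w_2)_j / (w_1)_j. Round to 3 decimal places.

B = L − I has rows (6, 1); (2, 2)
w1 = Bv₀ = (6·1 + 1·2; 2·1 + 2·2) = (8, 6)
w2 = Bw1 = (6·8 + 1·6; 2·8 + 2·6) = (54, 28)
Ratio: 54/8 = 6.750

6.750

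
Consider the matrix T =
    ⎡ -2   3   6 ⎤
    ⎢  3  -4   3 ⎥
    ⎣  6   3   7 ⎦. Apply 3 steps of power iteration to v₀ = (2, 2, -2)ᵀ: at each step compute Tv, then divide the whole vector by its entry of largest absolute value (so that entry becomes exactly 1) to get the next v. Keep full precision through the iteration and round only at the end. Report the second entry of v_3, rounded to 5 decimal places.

0.49102

Tv0 = (-10.000000, -8.000000, 4.000000); divide by -10.000000 → v1 = (1.000000, 0.800000, -0.400000)
Tv1 = (-2.000000, -1.400000, 5.600000); divide by 5.600000 → v2 = (-0.357143, -0.250000, 1.000000)
Tv2 = (5.964286, 2.928571, 4.107143); divide by 5.964286 → v3 = (1.000000, 0.491018, 0.688623)
Requested entry of v3: -164/-334 = 0.49102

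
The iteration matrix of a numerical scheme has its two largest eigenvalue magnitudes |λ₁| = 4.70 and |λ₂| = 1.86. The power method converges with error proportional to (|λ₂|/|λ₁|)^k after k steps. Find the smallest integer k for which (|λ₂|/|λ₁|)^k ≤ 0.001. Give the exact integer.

8

|λ₂/λ₁| = 1.86/4.70 = 0.39574
Need k ≥ ln(0.001) / ln(0.39574) = -6.9078 / -0.9270 ≈ 7.452
Smallest integer k satisfying the bound: 8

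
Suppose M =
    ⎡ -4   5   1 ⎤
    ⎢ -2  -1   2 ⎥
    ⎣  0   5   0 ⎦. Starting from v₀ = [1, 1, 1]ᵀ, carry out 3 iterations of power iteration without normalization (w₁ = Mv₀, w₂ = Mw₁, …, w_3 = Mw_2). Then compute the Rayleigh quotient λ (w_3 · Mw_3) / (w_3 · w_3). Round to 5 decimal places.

w1 = Mv₀ = ((-4)·1 + 5·1 + 1·1; (-2)·1 + (-1)·1 + 2·1; 0·1 + 5·1 + 0·1) = (2, -1, 5)
w2 = Mw1 = ((-4)·2 + 5·(-1) + 1·5; (-2)·2 + (-1)·(-1) + 2·5; 0·2 + 5·(-1) + 0·5) = (-8, 7, -5)
w3 = Mw2 = (62, -1, 35)
Mw3 = (-218, -53, -5)
w3·Mw3 = 62·(-218) + (-1)·(-53) + 35·(-5) = -13638; w3·w3 = 62·62 + (-1)·(-1) + 35·35 = 5070
λ ≈ -13638/5070 = -2.68994

-2.68994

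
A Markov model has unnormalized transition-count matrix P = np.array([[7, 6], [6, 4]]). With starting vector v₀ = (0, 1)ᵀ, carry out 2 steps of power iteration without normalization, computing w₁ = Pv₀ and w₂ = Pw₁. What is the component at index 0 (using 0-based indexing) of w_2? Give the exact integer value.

66

w1 = Pv₀ = (7·0 + 6·1; 6·0 + 4·1) = (6, 4)
w2 = Pw1 = (7·6 + 6·4; 6·6 + 4·4) = (66, 52)
The requested component of w2 is 66.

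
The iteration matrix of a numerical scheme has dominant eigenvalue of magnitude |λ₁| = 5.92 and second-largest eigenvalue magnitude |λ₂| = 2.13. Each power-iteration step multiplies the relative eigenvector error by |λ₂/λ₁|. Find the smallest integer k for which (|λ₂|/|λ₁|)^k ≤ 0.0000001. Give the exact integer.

16

|λ₂/λ₁| = 2.13/5.92 = 0.35980
Need k ≥ ln(0.0000001) / ln(0.35980) = -16.1181 / -1.0222 ≈ 15.768
Smallest integer k satisfying the bound: 16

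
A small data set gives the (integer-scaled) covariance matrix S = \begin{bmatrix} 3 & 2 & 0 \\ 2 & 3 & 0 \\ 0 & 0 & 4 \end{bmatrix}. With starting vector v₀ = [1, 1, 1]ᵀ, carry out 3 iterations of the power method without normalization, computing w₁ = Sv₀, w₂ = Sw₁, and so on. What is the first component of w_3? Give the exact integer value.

125

w1 = Sv₀ = (5, 5, 4)
w2 = Sw1 = (25, 25, 16)
w3 = Sw2 = (125, 125, 64)
The requested component of w3 is 125.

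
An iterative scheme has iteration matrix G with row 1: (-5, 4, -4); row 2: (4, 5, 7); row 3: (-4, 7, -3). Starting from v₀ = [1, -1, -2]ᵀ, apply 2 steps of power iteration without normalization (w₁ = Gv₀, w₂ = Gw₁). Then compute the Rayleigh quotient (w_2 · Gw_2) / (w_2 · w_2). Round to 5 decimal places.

λ ≈ 8.40834

w1 = Gv₀ = ((-5)·1 + 4·(-1) + (-4)·(-2); 4·1 + 5·(-1) + 7·(-2); (-4)·1 + 7·(-1) + (-3)·(-2)) = (-1, -15, -5)
w2 = Gw1 = ((-5)·(-1) + 4·(-15) + (-4)·(-5); 4·(-1) + 5·(-15) + 7·(-5); (-4)·(-1) + 7·(-15) + (-3)·(-5)) = (-35, -114, -86)
Gw2 = (63, -1312, -400)
w2·Gw2 = (-35)·63 + (-114)·(-1312) + (-86)·(-400) = 181763; w2·w2 = (-35)·(-35) + (-114)·(-114) + (-86)·(-86) = 21617
λ ≈ 181763/21617 = 8.40834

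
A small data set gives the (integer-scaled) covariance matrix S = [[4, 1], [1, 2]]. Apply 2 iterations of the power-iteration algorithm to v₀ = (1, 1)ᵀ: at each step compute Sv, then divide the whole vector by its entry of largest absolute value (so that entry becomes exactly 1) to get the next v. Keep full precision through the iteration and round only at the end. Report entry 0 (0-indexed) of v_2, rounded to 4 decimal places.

1.0000

Sv0 = (5.00000, 3.00000); divide by 5.00000 → v1 = (1.00000, 0.60000)
Sv1 = (4.60000, 2.20000); divide by 4.60000 → v2 = (1.00000, 0.47826)
Requested entry of v2: 23/23 = 1.0000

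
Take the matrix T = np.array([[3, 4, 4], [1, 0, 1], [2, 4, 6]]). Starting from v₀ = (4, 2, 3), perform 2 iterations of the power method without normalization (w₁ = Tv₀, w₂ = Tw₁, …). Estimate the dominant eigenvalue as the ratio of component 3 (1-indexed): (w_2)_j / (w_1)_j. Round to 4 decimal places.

w1 = Tv₀ = (32, 7, 34)
w2 = Tw1 = (260, 66, 296)
Ratio at component: 296 / 34 = 8.7059

λ ≈ 8.7059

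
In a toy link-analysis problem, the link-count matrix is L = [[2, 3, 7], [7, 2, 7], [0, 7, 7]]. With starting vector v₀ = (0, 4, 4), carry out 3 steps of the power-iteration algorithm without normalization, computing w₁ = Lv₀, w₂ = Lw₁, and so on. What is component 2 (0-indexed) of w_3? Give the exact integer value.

w1 = Lv₀ = (2·0 + 3·4 + 7·4; 7·0 + 2·4 + 7·4; 0·0 + 7·4 + 7·4) = (40, 36, 56)
w2 = Lw1 = (2·40 + 3·36 + 7·56; 7·40 + 2·36 + 7·56; 0·40 + 7·36 + 7·56) = (580, 744, 644)
w3 = Lw2 = (7900, 10056, 9716)
The requested component of w3 is 9716.

9716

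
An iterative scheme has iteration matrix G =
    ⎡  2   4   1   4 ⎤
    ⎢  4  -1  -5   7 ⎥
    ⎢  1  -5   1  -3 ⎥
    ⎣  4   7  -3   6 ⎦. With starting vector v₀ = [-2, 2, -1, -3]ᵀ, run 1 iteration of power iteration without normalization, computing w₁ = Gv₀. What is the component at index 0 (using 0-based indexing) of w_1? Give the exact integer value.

w1 = Gv₀ = (-9, -26, -4, -9)
The requested component of w1 is -9.

-9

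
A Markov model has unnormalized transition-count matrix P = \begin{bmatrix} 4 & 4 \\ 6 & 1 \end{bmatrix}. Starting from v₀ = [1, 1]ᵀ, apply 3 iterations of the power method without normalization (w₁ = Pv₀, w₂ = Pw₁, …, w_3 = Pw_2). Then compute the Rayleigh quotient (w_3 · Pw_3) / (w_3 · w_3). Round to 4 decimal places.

7.6275

w1 = Pv₀ = (4·1 + 4·1; 6·1 + 1·1) = (8, 7)
w2 = Pw1 = (4·8 + 4·7; 6·8 + 1·7) = (60, 55)
w3 = Pw2 = (460, 415)
Pw3 = (3500, 3175)
w3·Pw3 = 460·3500 + 415·3175 = 2927625; w3·w3 = 460·460 + 415·415 = 383825
λ ≈ 2927625/383825 = 7.6275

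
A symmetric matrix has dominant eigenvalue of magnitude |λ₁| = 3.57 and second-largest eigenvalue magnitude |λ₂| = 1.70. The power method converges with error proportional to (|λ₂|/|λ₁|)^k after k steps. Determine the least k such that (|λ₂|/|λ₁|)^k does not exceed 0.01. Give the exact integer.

|λ₂/λ₁| = 1.70/3.57 = 0.47619
Need k ≥ ln(0.01) / ln(0.47619) = -4.6052 / -0.7419 ≈ 6.207
Smallest integer k satisfying the bound: 7

7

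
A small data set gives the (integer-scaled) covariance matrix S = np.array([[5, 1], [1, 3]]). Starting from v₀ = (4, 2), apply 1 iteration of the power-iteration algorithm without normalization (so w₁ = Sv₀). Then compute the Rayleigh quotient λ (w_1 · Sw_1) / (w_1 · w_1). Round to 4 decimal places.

w1 = Sv₀ = (5·4 + 1·2; 1·4 + 3·2) = (22, 10)
Sw1 = (120, 52)
w1·Sw1 = 22·120 + 10·52 = 3160; w1·w1 = 22·22 + 10·10 = 584
λ ≈ 3160/584 = 5.4110

5.4110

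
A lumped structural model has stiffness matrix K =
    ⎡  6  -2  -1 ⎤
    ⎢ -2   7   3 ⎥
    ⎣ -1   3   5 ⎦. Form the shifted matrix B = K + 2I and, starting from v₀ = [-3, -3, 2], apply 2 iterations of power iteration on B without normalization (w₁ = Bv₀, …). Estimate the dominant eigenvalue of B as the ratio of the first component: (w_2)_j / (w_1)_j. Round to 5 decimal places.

μ ≈ 6.90000

B = K + 2I has rows (8, -2, -1); (-2, 9, 3); (-1, 3, 7)
w1 = Bv₀ = (-20, -15, 8)
w2 = Bw1 = (-138, -71, 31)
Ratio: -138/-20 = 6.90000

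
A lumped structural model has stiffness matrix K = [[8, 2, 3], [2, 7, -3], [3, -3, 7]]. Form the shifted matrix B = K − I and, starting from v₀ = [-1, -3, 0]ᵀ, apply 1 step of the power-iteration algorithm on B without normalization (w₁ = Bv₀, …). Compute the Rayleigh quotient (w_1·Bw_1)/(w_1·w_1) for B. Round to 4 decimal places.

B = K − I has rows (7, 2, 3); (2, 6, -3); (3, -3, 6)
w1 = Bv₀ = (-13, -20, 6)
Bw1 = (-113, -164, 57)
w1·Bw1 = 5091; w1·w1 = 605; μ ≈ 5091/605 = 8.4149

8.4149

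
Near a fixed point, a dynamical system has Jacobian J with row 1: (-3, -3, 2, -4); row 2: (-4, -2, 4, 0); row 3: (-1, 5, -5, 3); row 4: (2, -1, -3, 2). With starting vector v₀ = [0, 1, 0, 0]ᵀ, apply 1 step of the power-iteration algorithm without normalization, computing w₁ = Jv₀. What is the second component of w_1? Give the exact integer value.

w1 = Jv₀ = (-3, -2, 5, -1)
The requested component of w1 is -2.

-2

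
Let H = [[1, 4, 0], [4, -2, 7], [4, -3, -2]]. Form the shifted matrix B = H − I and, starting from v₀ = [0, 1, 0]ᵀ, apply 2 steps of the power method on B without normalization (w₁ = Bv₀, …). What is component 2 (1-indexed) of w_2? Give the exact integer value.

B = H − I has rows (0, 4, 0); (4, -3, 7); (4, -3, -3)
w1 = Bv₀ = (4, -3, -3)
w2 = Bw1 = (-12, 4, 34)
Requested component of w2: 4

4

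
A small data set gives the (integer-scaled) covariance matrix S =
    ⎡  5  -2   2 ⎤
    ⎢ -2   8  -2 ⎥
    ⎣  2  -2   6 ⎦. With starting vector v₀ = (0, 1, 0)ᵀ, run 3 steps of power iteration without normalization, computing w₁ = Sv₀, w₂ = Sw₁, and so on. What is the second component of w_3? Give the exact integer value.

700

w1 = Sv₀ = (-2, 8, -2)
w2 = Sw1 = (-30, 72, -32)
w3 = Sw2 = (-358, 700, -396)
The requested component of w3 is 700.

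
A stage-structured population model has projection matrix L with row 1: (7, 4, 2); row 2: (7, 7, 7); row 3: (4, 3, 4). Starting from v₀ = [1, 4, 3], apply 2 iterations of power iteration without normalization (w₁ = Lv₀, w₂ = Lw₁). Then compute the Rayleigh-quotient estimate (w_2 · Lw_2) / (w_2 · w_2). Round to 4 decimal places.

λ ≈ 14.8876

w1 = Lv₀ = (29, 56, 28)
w2 = Lw1 = (483, 791, 396)
Lw2 = (7337, 11690, 5889)
w2·Lw2 = 483·7337 + 791·11690 + 396·5889 = 15122605; w2·w2 = 483·483 + 791·791 + 396·396 = 1015786
λ ≈ 15122605/1015786 = 14.8876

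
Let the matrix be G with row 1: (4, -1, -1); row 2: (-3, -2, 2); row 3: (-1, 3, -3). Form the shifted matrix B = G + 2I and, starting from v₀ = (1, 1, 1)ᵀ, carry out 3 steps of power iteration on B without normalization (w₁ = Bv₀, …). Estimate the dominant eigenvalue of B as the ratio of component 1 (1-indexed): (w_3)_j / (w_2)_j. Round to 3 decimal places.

μ ≈ 6.750

B = G + 2I has rows (6, -1, -1); (-3, 0, 2); (-1, 3, -1)
w1 = Bv₀ = (6·1 + (-1)·1 + (-1)·1; (-3)·1 + 0·1 + 2·1; (-1)·1 + 3·1 + (-1)·1) = (4, -1, 1)
w2 = Bw1 = (6·4 + (-1)·(-1) + (-1)·1; (-3)·4 + 0·(-1) + 2·1; (-1)·4 + 3·(-1) + (-1)·1) = (24, -10, -8)
w3 = Bw2 = (162, -88, -46)
Ratio: 162/24 = 6.750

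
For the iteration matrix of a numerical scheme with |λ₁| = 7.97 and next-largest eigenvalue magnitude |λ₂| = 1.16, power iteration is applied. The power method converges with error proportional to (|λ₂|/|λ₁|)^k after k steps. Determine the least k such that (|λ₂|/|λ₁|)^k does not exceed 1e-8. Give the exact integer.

10

|λ₂/λ₁| = 1.16/7.97 = 0.14555
Need k ≥ ln(1e-8) / ln(0.14555) = -18.4207 / -1.9273 ≈ 9.558
Smallest integer k satisfying the bound: 10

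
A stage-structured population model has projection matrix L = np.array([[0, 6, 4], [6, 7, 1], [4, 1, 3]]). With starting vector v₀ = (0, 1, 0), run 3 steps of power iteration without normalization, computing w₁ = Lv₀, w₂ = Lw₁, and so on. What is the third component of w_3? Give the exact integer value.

372

w1 = Lv₀ = (0·0 + 6·1 + 4·0; 6·0 + 7·1 + 1·0; 4·0 + 1·1 + 3·0) = (6, 7, 1)
w2 = Lw1 = (0·6 + 6·7 + 4·1; 6·6 + 7·7 + 1·1; 4·6 + 1·7 + 3·1) = (46, 86, 34)
w3 = Lw2 = (652, 912, 372)
The requested component of w3 is 372.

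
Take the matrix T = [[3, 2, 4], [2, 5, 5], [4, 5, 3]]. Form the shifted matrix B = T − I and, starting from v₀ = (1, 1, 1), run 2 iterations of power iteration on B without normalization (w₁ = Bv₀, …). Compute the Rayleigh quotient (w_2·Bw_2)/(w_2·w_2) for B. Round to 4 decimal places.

μ ≈ 10.2006

B = T − I has rows (2, 2, 4); (2, 4, 5); (4, 5, 2)
w1 = Bv₀ = (2·1 + 2·1 + 4·1; 2·1 + 4·1 + 5·1; 4·1 + 5·1 + 2·1) = (8, 11, 11)
w2 = Bw1 = (2·8 + 2·11 + 4·11; 2·8 + 4·11 + 5·11; 4·8 + 5·11 + 2·11) = (82, 115, 109)
Bw2 = (830, 1169, 1121)
w2·Bw2 = 324684; w2·w2 = 31830; μ ≈ 324684/31830 = 10.2006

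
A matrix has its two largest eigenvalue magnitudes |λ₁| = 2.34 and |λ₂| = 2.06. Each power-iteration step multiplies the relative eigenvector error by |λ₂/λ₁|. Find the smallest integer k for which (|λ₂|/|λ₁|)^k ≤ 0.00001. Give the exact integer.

91

|λ₂/λ₁| = 2.06/2.34 = 0.88034
Need k ≥ ln(0.00001) / ln(0.88034) = -11.5129 / -0.1274 ≈ 90.336
Smallest integer k satisfying the bound: 91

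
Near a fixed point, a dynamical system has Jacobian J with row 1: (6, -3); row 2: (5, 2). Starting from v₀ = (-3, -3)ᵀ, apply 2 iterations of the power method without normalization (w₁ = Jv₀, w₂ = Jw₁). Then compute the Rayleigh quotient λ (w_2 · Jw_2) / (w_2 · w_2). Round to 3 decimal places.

λ ≈ 1.838

w1 = Jv₀ = (6·(-3) + (-3)·(-3); 5·(-3) + 2·(-3)) = (-9, -21)
w2 = Jw1 = (6·(-9) + (-3)·(-21); 5·(-9) + 2·(-21)) = (9, -87)
Jw2 = (315, -129)
w2·Jw2 = 9·315 + (-87)·(-129) = 14058; w2·w2 = 9·9 + (-87)·(-87) = 7650
λ ≈ 14058/7650 = 1.838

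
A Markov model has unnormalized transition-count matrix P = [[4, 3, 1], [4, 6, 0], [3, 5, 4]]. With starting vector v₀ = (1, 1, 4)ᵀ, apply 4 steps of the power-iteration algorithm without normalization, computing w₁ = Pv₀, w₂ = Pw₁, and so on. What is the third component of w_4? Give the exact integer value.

13849

w1 = Pv₀ = (11, 10, 24)
w2 = Pw1 = (98, 104, 179)
w3 = Pw2 = (883, 1016, 1530)
w4 = Pw3 = (8110, 9628, 13849)
The requested component of w4 is 13849.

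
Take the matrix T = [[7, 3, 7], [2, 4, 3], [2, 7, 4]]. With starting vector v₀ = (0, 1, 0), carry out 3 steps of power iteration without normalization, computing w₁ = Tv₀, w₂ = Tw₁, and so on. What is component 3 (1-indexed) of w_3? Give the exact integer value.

713

w1 = Tv₀ = (3, 4, 7)
w2 = Tw1 = (82, 43, 62)
w3 = Tw2 = (1137, 522, 713)
The requested component of w3 is 713.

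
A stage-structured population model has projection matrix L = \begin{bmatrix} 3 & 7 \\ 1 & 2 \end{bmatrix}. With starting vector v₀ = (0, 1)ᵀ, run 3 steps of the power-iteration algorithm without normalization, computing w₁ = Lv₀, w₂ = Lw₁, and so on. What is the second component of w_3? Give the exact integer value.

57

w1 = Lv₀ = (7, 2)
w2 = Lw1 = (35, 11)
w3 = Lw2 = (182, 57)
The requested component of w3 is 57.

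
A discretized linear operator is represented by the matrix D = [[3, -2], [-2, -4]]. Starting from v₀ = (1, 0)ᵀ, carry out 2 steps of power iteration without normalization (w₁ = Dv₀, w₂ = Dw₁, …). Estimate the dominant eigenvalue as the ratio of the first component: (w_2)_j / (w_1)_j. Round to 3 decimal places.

w1 = Dv₀ = (3, -2)
w2 = Dw1 = (13, 2)
Ratio at component: 13 / 3 = 4.333

4.333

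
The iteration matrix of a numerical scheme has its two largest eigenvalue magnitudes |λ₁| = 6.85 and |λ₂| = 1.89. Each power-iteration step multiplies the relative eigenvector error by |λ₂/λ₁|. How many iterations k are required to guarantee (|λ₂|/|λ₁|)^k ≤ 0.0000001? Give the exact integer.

|λ₂/λ₁| = 1.89/6.85 = 0.27591
Need k ≥ ln(0.0000001) / ln(0.27591) = -16.1181 / -1.2877 ≈ 12.517
Smallest integer k satisfying the bound: 13

13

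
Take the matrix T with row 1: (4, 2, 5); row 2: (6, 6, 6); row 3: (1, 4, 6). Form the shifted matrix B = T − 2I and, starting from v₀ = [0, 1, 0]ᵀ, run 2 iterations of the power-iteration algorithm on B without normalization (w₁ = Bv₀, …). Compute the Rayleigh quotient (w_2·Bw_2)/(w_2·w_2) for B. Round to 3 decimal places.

B = T − 2I has rows (2, 2, 5); (6, 4, 6); (1, 4, 4)
w1 = Bv₀ = (2, 4, 4)
w2 = Bw1 = (32, 52, 34)
Bw2 = (338, 604, 376)
w2·Bw2 = 55008; w2·w2 = 4884; μ ≈ 55008/4884 = 11.263

11.263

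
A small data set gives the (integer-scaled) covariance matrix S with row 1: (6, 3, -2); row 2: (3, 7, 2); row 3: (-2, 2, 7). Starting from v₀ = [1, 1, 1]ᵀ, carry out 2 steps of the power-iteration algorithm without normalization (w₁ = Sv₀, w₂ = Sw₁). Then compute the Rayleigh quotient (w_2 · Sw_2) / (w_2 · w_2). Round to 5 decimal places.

w1 = Sv₀ = (7, 12, 7)
w2 = Sw1 = (64, 119, 59)
Sw2 = (623, 1143, 523)
w2·Sw2 = 64·623 + 119·1143 + 59·523 = 206746; w2·w2 = 64·64 + 119·119 + 59·59 = 21738
λ ≈ 206746/21738 = 9.51081

9.51081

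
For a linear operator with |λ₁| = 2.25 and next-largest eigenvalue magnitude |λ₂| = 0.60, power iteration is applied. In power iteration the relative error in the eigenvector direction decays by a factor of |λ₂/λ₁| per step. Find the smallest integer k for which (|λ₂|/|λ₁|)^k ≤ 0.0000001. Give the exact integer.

13

|λ₂/λ₁| = 0.60/2.25 = 0.26667
Need k ≥ ln(0.0000001) / ln(0.26667) = -16.1181 / -1.3218 ≈ 12.194
Smallest integer k satisfying the bound: 13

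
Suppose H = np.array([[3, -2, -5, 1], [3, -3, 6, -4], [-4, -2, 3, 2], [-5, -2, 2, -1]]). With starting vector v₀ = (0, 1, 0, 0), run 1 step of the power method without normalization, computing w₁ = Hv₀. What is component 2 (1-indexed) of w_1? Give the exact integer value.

-3

w1 = Hv₀ = (3·0 + (-2)·1 + (-5)·0 + 1·0; 3·0 + (-3)·1 + 6·0 + (-4)·0; (-4)·0 + (-2)·1 + 3·0 + 2·0; (-5)·0 + (-2)·1 + 2·0 + (-1)·0) = (-2, -3, -2, -2)
The requested component of w1 is -3.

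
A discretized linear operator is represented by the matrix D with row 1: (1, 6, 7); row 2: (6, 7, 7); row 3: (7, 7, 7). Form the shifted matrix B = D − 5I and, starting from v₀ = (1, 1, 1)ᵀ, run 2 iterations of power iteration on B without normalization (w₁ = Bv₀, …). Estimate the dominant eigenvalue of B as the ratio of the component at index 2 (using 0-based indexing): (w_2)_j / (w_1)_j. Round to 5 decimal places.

B = D − 5I has rows (-4, 6, 7); (6, 2, 7); (7, 7, 2)
w1 = Bv₀ = ((-4)·1 + 6·1 + 7·1; 6·1 + 2·1 + 7·1; 7·1 + 7·1 + 2·1) = (9, 15, 16)
w2 = Bw1 = ((-4)·9 + 6·15 + 7·16; 6·9 + 2·15 + 7·16; 7·9 + 7·15 + 2·16) = (166, 196, 200)
Ratio: 200/16 = 12.50000

12.50000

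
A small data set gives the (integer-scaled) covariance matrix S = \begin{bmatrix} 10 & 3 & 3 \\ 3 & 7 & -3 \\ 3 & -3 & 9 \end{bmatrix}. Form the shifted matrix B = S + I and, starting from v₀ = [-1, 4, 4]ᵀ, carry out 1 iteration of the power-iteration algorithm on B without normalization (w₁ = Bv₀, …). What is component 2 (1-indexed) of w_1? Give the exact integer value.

17

B = S + I has rows (11, 3, 3); (3, 8, -3); (3, -3, 10)
w1 = Bv₀ = (13, 17, 25)
Requested component of w1: 17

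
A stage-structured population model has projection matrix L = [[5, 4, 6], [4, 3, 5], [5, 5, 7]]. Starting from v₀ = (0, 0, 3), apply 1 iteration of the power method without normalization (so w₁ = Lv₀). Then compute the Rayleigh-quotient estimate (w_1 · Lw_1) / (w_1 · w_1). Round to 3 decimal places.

w1 = Lv₀ = (5·0 + 4·0 + 6·3; 4·0 + 3·0 + 5·3; 5·0 + 5·0 + 7·3) = (18, 15, 21)
Lw1 = (276, 222, 312)
w1·Lw1 = 18·276 + 15·222 + 21·312 = 14850; w1·w1 = 18·18 + 15·15 + 21·21 = 990
λ ≈ 14850/990 = 15.000

λ ≈ 15.000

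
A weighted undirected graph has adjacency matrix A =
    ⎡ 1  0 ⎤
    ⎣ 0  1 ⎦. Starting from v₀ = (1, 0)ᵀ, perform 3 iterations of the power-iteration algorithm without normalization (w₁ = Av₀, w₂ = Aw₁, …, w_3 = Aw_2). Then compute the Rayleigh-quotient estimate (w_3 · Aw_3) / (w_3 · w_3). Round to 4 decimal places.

w1 = Av₀ = (1·1 + 0·0; 0·1 + 1·0) = (1, 0)
w2 = Aw1 = (1·1 + 0·0; 0·1 + 1·0) = (1, 0)
w3 = Aw2 = (1, 0)
Aw3 = (1, 0)
w3·Aw3 = 1·1 + 0·0 = 1; w3·w3 = 1·1 + 0·0 = 1
λ ≈ 1/1 = 1.0000

1.0000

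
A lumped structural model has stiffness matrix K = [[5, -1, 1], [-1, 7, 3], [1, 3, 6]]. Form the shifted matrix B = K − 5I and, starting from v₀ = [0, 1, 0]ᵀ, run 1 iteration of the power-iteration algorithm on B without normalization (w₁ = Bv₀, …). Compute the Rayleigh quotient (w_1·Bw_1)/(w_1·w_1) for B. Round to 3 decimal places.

3.643

B = K − 5I has rows (0, -1, 1); (-1, 2, 3); (1, 3, 1)
w1 = Bv₀ = (0·0 + (-1)·1 + 1·0; (-1)·0 + 2·1 + 3·0; 1·0 + 3·1 + 1·0) = (-1, 2, 3)
Bw1 = (1, 14, 8)
w1·Bw1 = 51; w1·w1 = 14; μ ≈ 51/14 = 3.643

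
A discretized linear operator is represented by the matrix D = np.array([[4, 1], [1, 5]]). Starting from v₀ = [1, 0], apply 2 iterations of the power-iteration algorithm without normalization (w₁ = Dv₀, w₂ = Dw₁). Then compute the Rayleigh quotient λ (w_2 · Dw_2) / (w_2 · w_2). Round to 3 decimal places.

w1 = Dv₀ = (4·1 + 1·0; 1·1 + 5·0) = (4, 1)
w2 = Dw1 = (4·4 + 1·1; 1·4 + 5·1) = (17, 9)
Dw2 = (77, 62)
w2·Dw2 = 17·77 + 9·62 = 1867; w2·w2 = 17·17 + 9·9 = 370
λ ≈ 1867/370 = 5.046

5.046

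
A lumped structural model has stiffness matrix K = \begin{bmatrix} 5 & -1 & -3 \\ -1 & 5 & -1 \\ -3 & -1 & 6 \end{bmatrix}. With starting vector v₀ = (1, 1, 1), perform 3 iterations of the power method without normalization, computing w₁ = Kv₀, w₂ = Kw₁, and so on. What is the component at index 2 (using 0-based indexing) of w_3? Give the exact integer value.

w1 = Kv₀ = (5·1 + (-1)·1 + (-3)·1; (-1)·1 + 5·1 + (-1)·1; (-3)·1 + (-1)·1 + 6·1) = (1, 3, 2)
w2 = Kw1 = (5·1 + (-1)·3 + (-3)·2; (-1)·1 + 5·3 + (-1)·2; (-3)·1 + (-1)·3 + 6·2) = (-4, 12, 6)
w3 = Kw2 = (-50, 58, 36)
The requested component of w3 is 36.

36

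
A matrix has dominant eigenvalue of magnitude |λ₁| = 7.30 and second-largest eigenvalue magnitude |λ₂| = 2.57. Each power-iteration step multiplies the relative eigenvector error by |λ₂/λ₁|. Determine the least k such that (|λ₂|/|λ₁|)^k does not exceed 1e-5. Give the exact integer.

12

|λ₂/λ₁| = 2.57/7.30 = 0.35205
Need k ≥ ln(1e-5) / ln(0.35205) = -11.5129 / -1.0440 ≈ 11.028
Smallest integer k satisfying the bound: 12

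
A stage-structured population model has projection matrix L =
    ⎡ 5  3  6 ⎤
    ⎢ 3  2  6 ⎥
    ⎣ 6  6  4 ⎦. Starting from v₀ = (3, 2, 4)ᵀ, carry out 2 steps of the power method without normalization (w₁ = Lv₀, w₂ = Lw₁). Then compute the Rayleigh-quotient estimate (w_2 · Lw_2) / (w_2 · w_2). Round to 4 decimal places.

13.9217

w1 = Lv₀ = (5·3 + 3·2 + 6·4; 3·3 + 2·2 + 6·4; 6·3 + 6·2 + 4·4) = (45, 37, 46)
w2 = Lw1 = (5·45 + 3·37 + 6·46; 3·45 + 2·37 + 6·46; 6·45 + 6·37 + 4·46) = (612, 485, 676)
Lw2 = (8571, 6862, 9286)
w2·Lw2 = 612·8571 + 485·6862 + 676·9286 = 14850858; w2·w2 = 612·612 + 485·485 + 676·676 = 1066745
λ ≈ 14850858/1066745 = 13.9217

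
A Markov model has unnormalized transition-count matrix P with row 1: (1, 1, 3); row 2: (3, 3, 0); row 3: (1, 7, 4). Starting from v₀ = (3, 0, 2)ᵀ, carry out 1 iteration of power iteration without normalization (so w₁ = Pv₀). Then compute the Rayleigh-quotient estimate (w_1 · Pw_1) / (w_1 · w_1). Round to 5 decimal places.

7.84806

w1 = Pv₀ = (1·3 + 1·0 + 3·2; 3·3 + 3·0 + 0·2; 1·3 + 7·0 + 4·2) = (9, 9, 11)
Pw1 = (51, 54, 116)
w1·Pw1 = 9·51 + 9·54 + 11·116 = 2221; w1·w1 = 9·9 + 9·9 + 11·11 = 283
λ ≈ 2221/283 = 7.84806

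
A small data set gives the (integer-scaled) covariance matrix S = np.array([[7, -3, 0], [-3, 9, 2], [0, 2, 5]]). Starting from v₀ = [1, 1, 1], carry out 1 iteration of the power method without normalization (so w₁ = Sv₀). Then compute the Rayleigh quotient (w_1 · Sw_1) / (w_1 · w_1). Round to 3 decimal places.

λ ≈ 7.481

w1 = Sv₀ = (7·1 + (-3)·1 + 0·1; (-3)·1 + 9·1 + 2·1; 0·1 + 2·1 + 5·1) = (4, 8, 7)
Sw1 = (4, 74, 51)
w1·Sw1 = 4·4 + 8·74 + 7·51 = 965; w1·w1 = 4·4 + 8·8 + 7·7 = 129
λ ≈ 965/129 = 7.481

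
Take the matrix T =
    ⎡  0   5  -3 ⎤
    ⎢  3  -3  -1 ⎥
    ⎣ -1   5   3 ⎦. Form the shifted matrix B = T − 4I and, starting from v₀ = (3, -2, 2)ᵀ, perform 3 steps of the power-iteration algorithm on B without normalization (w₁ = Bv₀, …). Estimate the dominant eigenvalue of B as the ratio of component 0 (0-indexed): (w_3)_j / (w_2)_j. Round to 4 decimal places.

-9.8168

B = T − 4I has rows (-4, 5, -3); (3, -7, -1); (-1, 5, -1)
w1 = Bv₀ = ((-4)·3 + 5·(-2) + (-3)·2; 3·3 + (-7)·(-2) + (-1)·2; (-1)·3 + 5·(-2) + (-1)·2) = (-28, 21, -15)
w2 = Bw1 = ((-4)·(-28) + 5·21 + (-3)·(-15); 3·(-28) + (-7)·21 + (-1)·(-15); (-1)·(-28) + 5·21 + (-1)·(-15)) = (262, -216, 148)
w3 = Bw2 = (-2572, 2150, -1490)
Ratio: -2572/262 = -9.8168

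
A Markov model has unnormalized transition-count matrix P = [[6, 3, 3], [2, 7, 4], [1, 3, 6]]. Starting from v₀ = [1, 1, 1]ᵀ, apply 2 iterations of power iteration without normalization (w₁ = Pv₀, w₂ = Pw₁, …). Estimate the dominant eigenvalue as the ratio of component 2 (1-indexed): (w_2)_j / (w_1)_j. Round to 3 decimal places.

11.923

w1 = Pv₀ = (6·1 + 3·1 + 3·1; 2·1 + 7·1 + 4·1; 1·1 + 3·1 + 6·1) = (12, 13, 10)
w2 = Pw1 = (6·12 + 3·13 + 3·10; 2·12 + 7·13 + 4·10; 1·12 + 3·13 + 6·10) = (141, 155, 111)
Ratio at component: 155 / 13 = 11.923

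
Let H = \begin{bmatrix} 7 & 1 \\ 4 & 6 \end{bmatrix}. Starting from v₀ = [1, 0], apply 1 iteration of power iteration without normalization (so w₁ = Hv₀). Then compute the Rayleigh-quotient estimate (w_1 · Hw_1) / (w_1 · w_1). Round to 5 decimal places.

λ ≈ 8.90769

w1 = Hv₀ = (7·1 + 1·0; 4·1 + 6·0) = (7, 4)
Hw1 = (53, 52)
w1·Hw1 = 7·53 + 4·52 = 579; w1·w1 = 7·7 + 4·4 = 65
λ ≈ 579/65 = 8.90769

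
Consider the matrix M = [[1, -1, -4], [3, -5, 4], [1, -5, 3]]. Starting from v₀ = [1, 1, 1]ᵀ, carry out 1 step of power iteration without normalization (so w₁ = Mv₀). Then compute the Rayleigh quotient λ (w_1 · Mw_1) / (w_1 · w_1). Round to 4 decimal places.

-1.2857

w1 = Mv₀ = (1·1 + (-1)·1 + (-4)·1; 3·1 + (-5)·1 + 4·1; 1·1 + (-5)·1 + 3·1) = (-4, 2, -1)
Mw1 = (-2, -26, -17)
w1·Mw1 = (-4)·(-2) + 2·(-26) + (-1)·(-17) = -27; w1·w1 = (-4)·(-4) + 2·2 + (-1)·(-1) = 21
λ ≈ -27/21 = -1.2857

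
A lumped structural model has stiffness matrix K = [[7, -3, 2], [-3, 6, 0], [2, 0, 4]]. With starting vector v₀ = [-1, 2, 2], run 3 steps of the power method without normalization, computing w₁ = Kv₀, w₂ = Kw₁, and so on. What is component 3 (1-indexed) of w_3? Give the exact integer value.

-168

w1 = Kv₀ = (-9, 15, 6)
w2 = Kw1 = (-96, 117, 6)
w3 = Kw2 = (-1011, 990, -168)
The requested component of w3 is -168.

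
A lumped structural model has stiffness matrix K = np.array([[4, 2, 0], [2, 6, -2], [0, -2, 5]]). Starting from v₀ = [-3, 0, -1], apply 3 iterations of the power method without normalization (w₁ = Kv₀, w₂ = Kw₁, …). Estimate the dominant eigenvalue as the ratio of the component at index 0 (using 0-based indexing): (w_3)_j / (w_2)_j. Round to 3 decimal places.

w1 = Kv₀ = (4·(-3) + 2·0 + 0·(-1); 2·(-3) + 6·0 + (-2)·(-1); 0·(-3) + (-2)·0 + 5·(-1)) = (-12, -4, -5)
w2 = Kw1 = (4·(-12) + 2·(-4) + 0·(-5); 2·(-12) + 6·(-4) + (-2)·(-5); 0·(-12) + (-2)·(-4) + 5·(-5)) = (-56, -38, -17)
w3 = Kw2 = (-300, -306, -9)
Ratio at component: -300 / -56 = 5.357

5.357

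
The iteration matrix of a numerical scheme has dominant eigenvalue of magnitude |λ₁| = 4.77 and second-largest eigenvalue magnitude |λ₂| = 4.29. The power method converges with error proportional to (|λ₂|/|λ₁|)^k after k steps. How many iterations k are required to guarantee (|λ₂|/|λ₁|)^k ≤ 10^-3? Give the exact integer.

|λ₂/λ₁| = 4.29/4.77 = 0.89937
Need k ≥ ln(10^-3) / ln(0.89937) = -6.9078 / -0.1061 ≈ 65.131
Smallest integer k satisfying the bound: 66

66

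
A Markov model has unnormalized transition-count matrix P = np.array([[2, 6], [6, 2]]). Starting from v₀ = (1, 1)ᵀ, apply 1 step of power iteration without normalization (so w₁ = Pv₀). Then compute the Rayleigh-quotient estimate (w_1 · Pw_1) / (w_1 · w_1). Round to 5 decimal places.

8.00000

w1 = Pv₀ = (2·1 + 6·1; 6·1 + 2·1) = (8, 8)
Pw1 = (64, 64)
w1·Pw1 = 8·64 + 8·64 = 1024; w1·w1 = 8·8 + 8·8 = 128
λ ≈ 1024/128 = 8.00000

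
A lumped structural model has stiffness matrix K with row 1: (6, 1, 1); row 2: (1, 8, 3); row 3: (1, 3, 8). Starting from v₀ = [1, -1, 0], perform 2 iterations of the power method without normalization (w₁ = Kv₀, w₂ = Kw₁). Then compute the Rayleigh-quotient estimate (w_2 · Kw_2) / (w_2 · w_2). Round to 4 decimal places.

λ ≈ 9.3415

w1 = Kv₀ = (5, -7, -2)
w2 = Kw1 = (21, -57, -32)
Kw2 = (37, -531, -406)
w2·Kw2 = 21·37 + (-57)·(-531) + (-32)·(-406) = 44036; w2·w2 = 21·21 + (-57)·(-57) + (-32)·(-32) = 4714
λ ≈ 44036/4714 = 9.3415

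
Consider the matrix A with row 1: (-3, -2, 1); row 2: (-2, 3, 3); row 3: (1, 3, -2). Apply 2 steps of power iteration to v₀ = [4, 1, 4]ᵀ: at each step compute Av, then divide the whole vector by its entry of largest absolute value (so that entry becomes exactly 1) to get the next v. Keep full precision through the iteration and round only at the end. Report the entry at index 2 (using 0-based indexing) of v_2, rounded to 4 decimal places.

Av0 = (-10.00000, 7.00000, -1.00000); divide by -10.00000 → v1 = (1.00000, -0.70000, 0.10000)
Av1 = (-1.50000, -3.80000, -1.30000); divide by -3.80000 → v2 = (0.39474, 1.00000, 0.34211)
Requested entry of v2: 13/38 = 0.3421

0.3421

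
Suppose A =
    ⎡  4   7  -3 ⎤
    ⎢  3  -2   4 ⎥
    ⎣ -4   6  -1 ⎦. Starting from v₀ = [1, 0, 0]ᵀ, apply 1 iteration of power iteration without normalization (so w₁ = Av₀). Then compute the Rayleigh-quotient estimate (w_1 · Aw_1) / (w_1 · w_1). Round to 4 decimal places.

λ ≈ 3.4634

w1 = Av₀ = (4·1 + 7·0 + (-3)·0; 3·1 + (-2)·0 + 4·0; (-4)·1 + 6·0 + (-1)·0) = (4, 3, -4)
Aw1 = (49, -10, 6)
w1·Aw1 = 4·49 + 3·(-10) + (-4)·6 = 142; w1·w1 = 4·4 + 3·3 + (-4)·(-4) = 41
λ ≈ 142/41 = 3.4634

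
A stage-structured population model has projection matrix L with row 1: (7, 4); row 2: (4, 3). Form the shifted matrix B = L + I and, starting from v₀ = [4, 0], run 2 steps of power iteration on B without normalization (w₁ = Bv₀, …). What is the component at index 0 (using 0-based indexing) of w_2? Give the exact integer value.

320

B = L + I has rows (8, 4); (4, 4)
w1 = Bv₀ = (8·4 + 4·0; 4·4 + 4·0) = (32, 16)
w2 = Bw1 = (8·32 + 4·16; 4·32 + 4·16) = (320, 192)
Requested component of w2: 320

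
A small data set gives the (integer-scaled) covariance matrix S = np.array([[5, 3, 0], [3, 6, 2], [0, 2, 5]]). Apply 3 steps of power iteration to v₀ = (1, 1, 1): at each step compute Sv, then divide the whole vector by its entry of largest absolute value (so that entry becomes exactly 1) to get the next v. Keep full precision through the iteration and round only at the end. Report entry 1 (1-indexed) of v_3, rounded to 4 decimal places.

Sv0 = (8.00000, 11.00000, 7.00000); divide by 11.00000 → v1 = (0.72727, 1.00000, 0.63636)
Sv1 = (6.63636, 9.45455, 5.18182); divide by 9.45455 → v2 = (0.70192, 1.00000, 0.54808)
Sv2 = (6.50962, 9.20192, 4.74038); divide by 9.20192 → v3 = (0.70742, 1.00000, 0.51515)
Requested entry of v3: 677/957 = 0.7074

0.7074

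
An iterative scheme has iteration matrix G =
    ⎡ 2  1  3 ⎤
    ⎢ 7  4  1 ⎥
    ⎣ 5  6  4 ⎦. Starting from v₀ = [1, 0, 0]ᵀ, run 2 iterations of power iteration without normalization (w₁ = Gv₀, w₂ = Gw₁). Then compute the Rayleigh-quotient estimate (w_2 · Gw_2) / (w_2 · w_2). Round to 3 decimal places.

λ ≈ 9.836

w1 = Gv₀ = (2, 7, 5)
w2 = Gw1 = (26, 47, 72)
Gw2 = (315, 442, 700)
w2·Gw2 = 26·315 + 47·442 + 72·700 = 79364; w2·w2 = 26·26 + 47·47 + 72·72 = 8069
λ ≈ 79364/8069 = 9.836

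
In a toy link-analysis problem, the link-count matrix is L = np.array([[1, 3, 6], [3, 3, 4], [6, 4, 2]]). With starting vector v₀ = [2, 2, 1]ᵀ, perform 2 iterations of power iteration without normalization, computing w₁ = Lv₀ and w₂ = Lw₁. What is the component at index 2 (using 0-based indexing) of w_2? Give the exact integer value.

w1 = Lv₀ = (1·2 + 3·2 + 6·1; 3·2 + 3·2 + 4·1; 6·2 + 4·2 + 2·1) = (14, 16, 22)
w2 = Lw1 = (1·14 + 3·16 + 6·22; 3·14 + 3·16 + 4·22; 6·14 + 4·16 + 2·22) = (194, 178, 192)
The requested component of w2 is 192.

192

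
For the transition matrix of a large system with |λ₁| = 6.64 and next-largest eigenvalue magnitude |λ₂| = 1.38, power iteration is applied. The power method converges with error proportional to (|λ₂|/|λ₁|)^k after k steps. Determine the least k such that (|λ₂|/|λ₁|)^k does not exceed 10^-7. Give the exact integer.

|λ₂/λ₁| = 1.38/6.64 = 0.20783
Need k ≥ ln(10^-7) / ln(0.20783) = -16.1181 / -1.5710 ≈ 10.260
Smallest integer k satisfying the bound: 11

11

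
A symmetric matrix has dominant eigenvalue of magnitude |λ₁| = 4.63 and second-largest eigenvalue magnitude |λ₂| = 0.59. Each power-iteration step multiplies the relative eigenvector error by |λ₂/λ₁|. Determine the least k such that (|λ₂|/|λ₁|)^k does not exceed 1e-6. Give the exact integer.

|λ₂/λ₁| = 0.59/4.63 = 0.12743
Need k ≥ ln(1e-6) / ln(0.12743) = -13.8155 / -2.0602 ≈ 6.706
Smallest integer k satisfying the bound: 7

7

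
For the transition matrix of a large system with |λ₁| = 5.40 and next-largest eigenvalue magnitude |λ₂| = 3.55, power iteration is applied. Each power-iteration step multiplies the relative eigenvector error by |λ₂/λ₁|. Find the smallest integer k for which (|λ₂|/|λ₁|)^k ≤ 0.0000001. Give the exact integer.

|λ₂/λ₁| = 3.55/5.40 = 0.65741
Need k ≥ ln(0.0000001) / ln(0.65741) = -16.1181 / -0.4195 ≈ 38.427
Smallest integer k satisfying the bound: 39

39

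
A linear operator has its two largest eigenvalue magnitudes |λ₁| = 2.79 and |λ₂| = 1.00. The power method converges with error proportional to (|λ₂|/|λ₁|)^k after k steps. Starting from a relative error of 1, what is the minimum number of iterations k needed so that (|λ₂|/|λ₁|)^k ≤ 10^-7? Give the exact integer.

16

|λ₂/λ₁| = 1.00/2.79 = 0.35842
Need k ≥ ln(10^-7) / ln(0.35842) = -16.1181 / -1.0260 ≈ 15.709
Smallest integer k satisfying the bound: 16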